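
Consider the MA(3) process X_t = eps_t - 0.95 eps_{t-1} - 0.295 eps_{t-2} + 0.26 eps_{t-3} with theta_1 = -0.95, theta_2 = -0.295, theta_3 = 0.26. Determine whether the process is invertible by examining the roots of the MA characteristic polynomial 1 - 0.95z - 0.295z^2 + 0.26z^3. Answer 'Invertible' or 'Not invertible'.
\text{Invertible}

The MA(q) characteristic polynomial is P(z) = 1 - 0.95z - 0.295z^2 + 0.26z^3.
Invertibility requires all roots to lie outside the unit circle, i.e. |z| > 1 for every root.
Degree 3: look for a simple real root z0 first, then factor out (1 - z/z0) and solve the remaining quadratic.
Testing z0 = 2: P(2) = 1 + (-0.95)(2) + (-0.295)(2)^2 + (0.26)(2)^3
  = 1 + (-1.9) + (-1.18) + (2.08) = 0.  So z_0 = 2 is a root, |z_0| = 2.
Divide out the factor (1 - 0.5 z) = (1 - z/z0) (since 1/z0 = 0.5):
  P(z) = (1 - 0.5 z)(1 + (-0.45) z + (-0.52) z^2)
  [check: z-coef -0.45 - (0.5) = -0.95; z^2-coef -0.52 - (0.5)(-0.45) = -0.295; z^3-coef -(0.5)(-0.52) = 0.26.]
Remaining roots from the quadratic factor 1 + (-0.45) z + (-0.52) z^2:
  Set 1 + (-0.45) z + (-0.52) z^2 = 0, i.e. a z^2 + b z + c = 0 with a = -0.52, b = -0.45, c = 1.
  Discriminant D = b^2 - 4ac = (-0.45)^2 - 4*(-0.52)*1 = 0.2025 - (-2.08) = 2.2825.
  D >= 0, so the roots are real: z = (-b +/- sqrt(D)) / (2a) = (0.45 +/- 1.510794) / (-1.04).
    z_1 = (0.45 + 1.510794) / (-1.04) = -1.8854,   |z_1| = 1.8854.
    z_2 = (0.45 - 1.510794) / (-1.04) = 1.02,   |z_2| = 1.02.
Moduli of all roots: 2.0000, 1.8854, 1.0200.
All moduli strictly greater than 1? Yes.
Verdict: Invertible.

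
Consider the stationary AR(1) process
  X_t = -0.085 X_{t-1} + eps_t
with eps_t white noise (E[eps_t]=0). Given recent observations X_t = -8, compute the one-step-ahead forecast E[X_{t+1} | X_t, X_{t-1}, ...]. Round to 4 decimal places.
E[X_{t+1} \mid \mathcal F_t] = 0.6800

For an AR(p) model X_t = c + sum_i phi_i X_{t-i} + eps_t, the
one-step-ahead conditional mean is
  E[X_{t+1} | X_t, ...] = c + sum_i phi_i X_{t+1-i}.
Substitute known values:
  E[X_{t+1} | ...] = (-0.085) * (-8)
                   = 0.6800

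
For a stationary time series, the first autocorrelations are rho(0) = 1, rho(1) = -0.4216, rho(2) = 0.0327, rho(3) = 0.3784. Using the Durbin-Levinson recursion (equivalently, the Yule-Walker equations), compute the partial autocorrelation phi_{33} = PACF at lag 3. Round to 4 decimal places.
\phi_{33} = 0.4020

The PACF at lag k is phi_{kk}, the last component of the solution
to the Yule-Walker system G_k phi = r_k where
  (G_k)_{ij} = rho(|i - j|), (r_k)_i = rho(i), i,j = 1..k.
Equivalently, Durbin-Levinson gives phi_{kk} iteratively:
  phi_{11} = rho(1)
  phi_{kk} = [rho(k) - sum_{j=1..k-1} phi_{k-1,j} rho(k-j)]
            / [1 - sum_{j=1..k-1} phi_{k-1,j} rho(j)],
  phi_{k,j} = phi_{k-1,j} - phi_{kk} phi_{k-1,k-j},  j = 1..k-1.
Step k = 1:
  phi_11 = rho(1) = -0.4216.
Step k = 2:
  phi_22 = [rho(2) - phi_11 rho(1)] / [1 - phi_11 rho(1)] = [0.0327 - (-0.4216)(-0.4216)] / [1 - (-0.4216)(-0.4216)]
         = -0.14504656 / 0.82225344 = -0.176401.
  Update: phi_21 = phi_11 - phi_22 phi_11 = -0.4216 - (-0.176401)(-0.4216) = -0.495971.
Step k = 3:
  phi_33 = [rho(3) - phi_21 rho(2) - phi_22 rho(1)] / [1 - phi_21 rho(1) - phi_22 rho(2)]
    numerator   = 0.3784 - (-0.495971)(0.0327) - (-0.176401)(-0.4216) = 0.32024746
    denominator = 1 - (-0.495971)(-0.4216) - (-0.176401)(0.0327) = 0.79666704
  phi_33 = 0.32024746 / 0.79666704 = 0.402.
Therefore phi_{33} = 0.4020.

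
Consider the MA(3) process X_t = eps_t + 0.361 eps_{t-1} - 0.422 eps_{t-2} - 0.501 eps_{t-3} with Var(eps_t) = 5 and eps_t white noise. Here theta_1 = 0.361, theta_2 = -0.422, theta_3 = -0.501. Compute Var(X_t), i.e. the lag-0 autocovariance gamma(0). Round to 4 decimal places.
\gamma(0) = 7.7970

For an MA(q) process X_t = eps_t + sum_i theta_i eps_{t-i} with
Var(eps_t) = sigma^2, the variance is
  gamma(0) = sigma^2 * (1 + sum_i theta_i^2).
  sum_i theta_i^2 = (0.361)^2 + (-0.422)^2 + (-0.501)^2 = 0.130321 + 0.178084 + 0.251001 = 0.559406.
  gamma(0) = 5 * (1 + 0.559406) = 5 * 1.559406 = 7.79703, which rounds to 7.7970.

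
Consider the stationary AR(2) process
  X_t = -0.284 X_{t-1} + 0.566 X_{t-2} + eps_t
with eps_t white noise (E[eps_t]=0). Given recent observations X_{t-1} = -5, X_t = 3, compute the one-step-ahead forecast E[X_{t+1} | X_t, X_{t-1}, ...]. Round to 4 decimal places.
E[X_{t+1} \mid \mathcal F_t] = -3.6820

For an AR(p) model X_t = c + sum_i phi_i X_{t-i} + eps_t, the
one-step-ahead conditional mean is
  E[X_{t+1} | X_t, ...] = c + sum_i phi_i X_{t+1-i}.
Substitute known values:
  E[X_{t+1} | ...] = (-0.284) * (3) + (0.566) * (-5)
                   = -3.6820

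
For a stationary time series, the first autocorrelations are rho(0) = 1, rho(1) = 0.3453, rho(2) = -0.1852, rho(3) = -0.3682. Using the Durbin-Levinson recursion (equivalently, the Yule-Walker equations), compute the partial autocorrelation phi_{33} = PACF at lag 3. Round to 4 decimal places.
\phi_{33} = -0.2099

The PACF at lag k is phi_{kk}, the last component of the solution
to the Yule-Walker system G_k phi = r_k where
  (G_k)_{ij} = rho(|i - j|), (r_k)_i = rho(i), i,j = 1..k.
Equivalently, Durbin-Levinson gives phi_{kk} iteratively:
  phi_{11} = rho(1)
  phi_{kk} = [rho(k) - sum_{j=1..k-1} phi_{k-1,j} rho(k-j)]
            / [1 - sum_{j=1..k-1} phi_{k-1,j} rho(j)],
  phi_{k,j} = phi_{k-1,j} - phi_{kk} phi_{k-1,k-j},  j = 1..k-1.
Step k = 1:
  phi_11 = rho(1) = 0.3453.
Step k = 2:
  phi_22 = [rho(2) - phi_11 rho(1)] / [1 - phi_11 rho(1)] = [-0.1852 - (0.3453)(0.3453)] / [1 - (0.3453)(0.3453)]
         = -0.30443209 / 0.88076791 = -0.345644.
  Update: phi_21 = phi_11 - phi_22 phi_11 = 0.3453 - (-0.345644)(0.3453) = 0.464651.
Step k = 3:
  phi_33 = [rho(3) - phi_21 rho(2) - phi_22 rho(1)] / [1 - phi_21 rho(1) - phi_22 rho(2)]
    numerator   = -0.3682 - (0.464651)(-0.1852) - (-0.345644)(0.3453) = -0.16279581
    denominator = 1 - (0.464651)(0.3453) - (-0.345644)(-0.1852) = 0.7755428
  phi_33 = -0.16279581 / 0.7755428 = -0.2099.
Therefore phi_{33} = -0.2099.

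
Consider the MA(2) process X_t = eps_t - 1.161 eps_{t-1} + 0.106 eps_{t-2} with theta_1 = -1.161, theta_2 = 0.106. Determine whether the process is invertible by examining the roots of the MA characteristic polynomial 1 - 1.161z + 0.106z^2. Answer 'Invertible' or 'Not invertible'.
\text{Not invertible}

The MA(q) characteristic polynomial is P(z) = 1 - 1.161z + 0.106z^2.
Invertibility requires all roots to lie outside the unit circle, i.e. |z| > 1 for every root.
Set 1 + (-1.161) z + (0.106) z^2 = 0, i.e. a z^2 + b z + c = 0 with a = 0.106, b = -1.161, c = 1.
Discriminant D = b^2 - 4ac = (-1.161)^2 - 4*(0.106)*1 = 1.347921 - (0.424) = 0.923921.
D >= 0, so the roots are real: z = (-b +/- sqrt(D)) / (2a) = (1.161 +/- 0.961208) / (0.212).
  z_1 = (1.161 + 0.961208) / (0.212) = 10.0104,   |z_1| = 10.0104.
  z_2 = (1.161 - 0.961208) / (0.212) = 0.9424,   |z_2| = 0.9424.
Moduli of all roots: 10.0104, 0.9424.
All moduli strictly greater than 1? No.
Verdict: Not invertible.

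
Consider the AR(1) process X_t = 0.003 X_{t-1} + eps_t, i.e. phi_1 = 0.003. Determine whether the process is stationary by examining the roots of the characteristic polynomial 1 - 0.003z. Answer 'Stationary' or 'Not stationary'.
\text{Stationary}

The AR(p) characteristic polynomial is P(z) = 1 - 0.003z.
Stationarity requires all roots to lie outside the unit circle, i.e. |z| > 1 for every root.
This is linear in z: 1 + (-0.003) z = 0  =>  z = -1/(-0.003) = 333.333333,  |z| = 333.333333.
Moduli of all roots: 333.3333.
All moduli strictly greater than 1? Yes.
Verdict: Stationary.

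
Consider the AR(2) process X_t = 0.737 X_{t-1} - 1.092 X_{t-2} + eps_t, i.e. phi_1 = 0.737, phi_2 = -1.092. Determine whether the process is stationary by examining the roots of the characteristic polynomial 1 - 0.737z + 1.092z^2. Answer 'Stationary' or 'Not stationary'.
\text{Not stationary}

The AR(p) characteristic polynomial is P(z) = 1 - 0.737z + 1.092z^2.
Stationarity requires all roots to lie outside the unit circle, i.e. |z| > 1 for every root.
Set 1 + (-0.737) z + (1.092) z^2 = 0, i.e. a z^2 + b z + c = 0 with a = 1.092, b = -0.737, c = 1.
Discriminant D = b^2 - 4ac = (-0.737)^2 - 4*(1.092)*1 = 0.543169 - (4.368) = -3.824831.
D < 0, so the roots are the complex-conjugate pair z = (-b +/- i sqrt(-D)) / (2a) = 0.3375 +/- 0.8955i.
For a conjugate pair |z|^2 = z * conj(z) = (product of roots) = c/a = 1/(1.092) = 0.915751, so |z| = sqrt(0.915751) = 0.9569 for both roots.
Moduli of all roots: 0.9569, 0.9569.
All moduli strictly greater than 1? No.
Verdict: Not stationary.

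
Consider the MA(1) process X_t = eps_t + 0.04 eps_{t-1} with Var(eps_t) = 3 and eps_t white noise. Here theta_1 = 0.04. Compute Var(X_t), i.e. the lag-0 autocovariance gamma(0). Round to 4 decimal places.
\gamma(0) = 3.0048

For an MA(q) process X_t = eps_t + sum_i theta_i eps_{t-i} with
Var(eps_t) = sigma^2, the variance is
  gamma(0) = sigma^2 * (1 + sum_i theta_i^2).
  sum_i theta_i^2 = (0.04)^2 = 0.0016.
  gamma(0) = 3 * (1 + 0.0016) = 3 * 1.0016 = 3.0048.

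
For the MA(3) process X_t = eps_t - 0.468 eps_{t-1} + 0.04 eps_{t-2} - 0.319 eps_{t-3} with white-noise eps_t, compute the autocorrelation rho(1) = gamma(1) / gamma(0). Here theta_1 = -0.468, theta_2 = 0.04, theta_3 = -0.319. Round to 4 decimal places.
\rho(1) = -0.3777

For an MA(q) process with theta_0 = 1, the autocovariance is
  gamma(k) = sigma^2 * sum_{i=0..q-k} theta_i * theta_{i+k},
and rho(k) = gamma(k) / gamma(0). Sigma^2 cancels.
  numerator   = (1)*(-0.468) + (-0.468)*(0.04) + (0.04)*(-0.319) = -0.49948.
  denominator = (1)^2 + (-0.468)^2 + (0.04)^2 + (-0.319)^2 = 1.322385.
  rho(1) = -0.49948 / 1.322385 = -0.3777.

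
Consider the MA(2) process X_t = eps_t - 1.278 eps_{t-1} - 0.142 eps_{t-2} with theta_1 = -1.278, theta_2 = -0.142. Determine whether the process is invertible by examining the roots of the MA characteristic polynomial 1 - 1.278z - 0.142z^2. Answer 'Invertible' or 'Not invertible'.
\text{Not invertible}

The MA(q) characteristic polynomial is P(z) = 1 - 1.278z - 0.142z^2.
Invertibility requires all roots to lie outside the unit circle, i.e. |z| > 1 for every root.
Set 1 + (-1.278) z + (-0.142) z^2 = 0, i.e. a z^2 + b z + c = 0 with a = -0.142, b = -1.278, c = 1.
Discriminant D = b^2 - 4ac = (-1.278)^2 - 4*(-0.142)*1 = 1.633284 - (-0.568) = 2.201284.
D >= 0, so the roots are real: z = (-b +/- sqrt(D)) / (2a) = (1.278 +/- 1.483672) / (-0.284).
  z_1 = (1.278 + 1.483672) / (-0.284) = -9.7242,   |z_1| = 9.7242.
  z_2 = (1.278 - 1.483672) / (-0.284) = 0.7242,   |z_2| = 0.7242.
Moduli of all roots: 9.7242, 0.7242.
All moduli strictly greater than 1? No.
Verdict: Not invertible.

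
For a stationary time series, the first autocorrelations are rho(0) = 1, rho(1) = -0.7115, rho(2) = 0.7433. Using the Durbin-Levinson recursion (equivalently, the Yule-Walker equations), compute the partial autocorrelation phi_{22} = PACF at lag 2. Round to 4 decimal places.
\phi_{22} = 0.4801

The PACF at lag k is phi_{kk}, the last component of the solution
to the Yule-Walker system G_k phi = r_k where
  (G_k)_{ij} = rho(|i - j|), (r_k)_i = rho(i), i,j = 1..k.
Equivalently, Durbin-Levinson gives phi_{kk} iteratively:
  phi_{11} = rho(1)
  phi_{kk} = [rho(k) - sum_{j=1..k-1} phi_{k-1,j} rho(k-j)]
            / [1 - sum_{j=1..k-1} phi_{k-1,j} rho(j)],
  phi_{k,j} = phi_{k-1,j} - phi_{kk} phi_{k-1,k-j},  j = 1..k-1.
Step k = 1:
  phi_11 = rho(1) = -0.7115.
Step k = 2:
  phi_22 = [rho(2) - phi_11 rho(1)] / [1 - phi_11 rho(1)] = [0.7433 - (-0.7115)(-0.7115)] / [1 - (-0.7115)(-0.7115)]
         = 0.23706775 / 0.49376775 = 0.4801.
Therefore phi_{22} = 0.4801.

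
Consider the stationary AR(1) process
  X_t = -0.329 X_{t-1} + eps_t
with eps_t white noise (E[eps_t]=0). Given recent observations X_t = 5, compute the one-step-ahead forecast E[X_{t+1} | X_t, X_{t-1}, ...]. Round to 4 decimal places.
E[X_{t+1} \mid \mathcal F_t] = -1.6450

For an AR(p) model X_t = c + sum_i phi_i X_{t-i} + eps_t, the
one-step-ahead conditional mean is
  E[X_{t+1} | X_t, ...] = c + sum_i phi_i X_{t+1-i}.
Substitute known values:
  E[X_{t+1} | ...] = (-0.329) * (5)
                   = -1.6450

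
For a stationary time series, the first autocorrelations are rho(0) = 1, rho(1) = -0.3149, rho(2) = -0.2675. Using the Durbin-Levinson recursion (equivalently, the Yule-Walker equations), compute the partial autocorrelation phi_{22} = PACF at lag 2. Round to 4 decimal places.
\phi_{22} = -0.4070

The PACF at lag k is phi_{kk}, the last component of the solution
to the Yule-Walker system G_k phi = r_k where
  (G_k)_{ij} = rho(|i - j|), (r_k)_i = rho(i), i,j = 1..k.
Equivalently, Durbin-Levinson gives phi_{kk} iteratively:
  phi_{11} = rho(1)
  phi_{kk} = [rho(k) - sum_{j=1..k-1} phi_{k-1,j} rho(k-j)]
            / [1 - sum_{j=1..k-1} phi_{k-1,j} rho(j)],
  phi_{k,j} = phi_{k-1,j} - phi_{kk} phi_{k-1,k-j},  j = 1..k-1.
Step k = 1:
  phi_11 = rho(1) = -0.3149.
Step k = 2:
  phi_22 = [rho(2) - phi_11 rho(1)] / [1 - phi_11 rho(1)] = [-0.2675 - (-0.3149)(-0.3149)] / [1 - (-0.3149)(-0.3149)]
         = -0.36666201 / 0.90083799 = -0.407.
Therefore phi_{22} = -0.4070.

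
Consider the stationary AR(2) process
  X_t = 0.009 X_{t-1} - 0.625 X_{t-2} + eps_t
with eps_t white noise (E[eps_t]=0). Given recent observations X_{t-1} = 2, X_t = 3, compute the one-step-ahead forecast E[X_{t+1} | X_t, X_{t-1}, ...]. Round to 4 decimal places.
E[X_{t+1} \mid \mathcal F_t] = -1.2230

For an AR(p) model X_t = c + sum_i phi_i X_{t-i} + eps_t, the
one-step-ahead conditional mean is
  E[X_{t+1} | X_t, ...] = c + sum_i phi_i X_{t+1-i}.
Substitute known values:
  E[X_{t+1} | ...] = (0.009) * (3) + (-0.625) * (2)
                   = -1.2230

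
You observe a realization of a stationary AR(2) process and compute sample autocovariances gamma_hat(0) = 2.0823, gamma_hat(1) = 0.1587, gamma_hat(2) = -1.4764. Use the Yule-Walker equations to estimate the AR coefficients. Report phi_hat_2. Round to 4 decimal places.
\hat\phi_{2} = -0.7190

The Yule-Walker equations for an AR(p) process read, in matrix form,
  Gamma_p phi = r_p,   with   (Gamma_p)_{ij} = gamma(|i - j|),
                       (r_p)_i = gamma(i),   i,j = 1..p.
Substitute the sample gammas (Toeplitz matrix and right-hand side of size 2):
  Gamma_p = [[2.0823, 0.1587], [0.1587, 2.0823]]
  r_p     = [0.1587, -1.4764]
Written out:
  2.0823 phi_1 + 0.1587 phi_2 = 0.1587
  0.1587 phi_1 + 2.0823 phi_2 = -1.4764
Solve by Cramer's rule:
  det = gamma(0)^2 - gamma(1)^2 = (2.0823)^2 - (0.1587)^2 = 4.33597329 - 0.02518569 = 4.3107876
  phi_hat_1 = [gamma(1) gamma(0) - gamma(1) gamma(2)] / det = [(0.1587)(2.0823) - (0.1587)(-1.4764)] / 4.3107876 = 0.56476569 / 4.3107876 = 0.131
  phi_hat_2 = [gamma(0) gamma(2) - gamma(1)^2] / det = [(2.0823)(-1.4764) - (0.1587)^2] / 4.3107876 = -3.09949341 / 4.3107876 = -0.719
So phi_hat = [0.1310, -0.7190].
Therefore phi_hat_2 = -0.7190.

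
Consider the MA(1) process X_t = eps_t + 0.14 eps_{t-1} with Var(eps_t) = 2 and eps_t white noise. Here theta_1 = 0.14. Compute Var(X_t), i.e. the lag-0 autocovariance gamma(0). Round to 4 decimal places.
\gamma(0) = 2.0392

For an MA(q) process X_t = eps_t + sum_i theta_i eps_{t-i} with
Var(eps_t) = sigma^2, the variance is
  gamma(0) = sigma^2 * (1 + sum_i theta_i^2).
  sum_i theta_i^2 = (0.14)^2 = 0.0196.
  gamma(0) = 2 * (1 + 0.0196) = 2 * 1.0196 = 2.0392.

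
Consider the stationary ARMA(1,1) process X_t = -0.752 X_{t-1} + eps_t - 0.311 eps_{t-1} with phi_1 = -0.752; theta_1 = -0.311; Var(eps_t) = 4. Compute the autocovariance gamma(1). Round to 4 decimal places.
\gamma(1) = -12.0747

Multiply the model equation by X_{t-k} and take expectations. With theta_0 = psi_0 = 1 and psi_j the MA(infinity) weights, this gives
  gamma(k) - sum_i phi_i gamma(k-i) = c_k,
  c_k = sigma^2 * sum_{j=k..q} theta_j psi_{j-k}   (c_k = 0 for k > q),
using gamma(-m) = gamma(m).
psi-weights needed (psi_j = theta_j + sum_i phi_i psi_{j-i}):
  psi_1 = theta_1 + phi_1 = -0.311 + (-0.752) = -1.063
Right-hand sides:
  c_0 = sigma^2 (1 + theta_1 psi_1) = 4 * (1 + (-0.311)(-1.063)) = 4 * 1.330593 = 5.322372
  c_1 = sigma^2 theta_1 = 4 * (-0.311) = -1.244
  c_2 = 0
Equations for k = 0 and k = 1 (AR order 1):
  gamma(0) = phi_1 gamma(1) + c_0
  gamma(1) = phi_1 gamma(0) + c_1
Substituting the second into the first: gamma(0) (1 - phi_1^2) = c_0 + phi_1 c_1, so
  gamma(0) = (c_0 + phi_1 c_1) / (1 - phi_1^2) = (5.322372 + (-0.752)(-1.244)) / (1 - (-0.752)^2) = 6.25786 / 0.434496 = 14.402572.
  gamma(1) = phi_1 gamma(0) + c_1 = (-0.752)(14.402572) + (-1.244) = -12.074734.
Therefore gamma(1) = -12.0747 (to 4 decimal places).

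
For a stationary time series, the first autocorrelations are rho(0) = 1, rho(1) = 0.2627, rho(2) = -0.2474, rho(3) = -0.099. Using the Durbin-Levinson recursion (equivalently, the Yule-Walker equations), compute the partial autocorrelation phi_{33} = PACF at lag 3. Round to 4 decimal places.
\phi_{33} = 0.0940

The PACF at lag k is phi_{kk}, the last component of the solution
to the Yule-Walker system G_k phi = r_k where
  (G_k)_{ij} = rho(|i - j|), (r_k)_i = rho(i), i,j = 1..k.
Equivalently, Durbin-Levinson gives phi_{kk} iteratively:
  phi_{11} = rho(1)
  phi_{kk} = [rho(k) - sum_{j=1..k-1} phi_{k-1,j} rho(k-j)]
            / [1 - sum_{j=1..k-1} phi_{k-1,j} rho(j)],
  phi_{k,j} = phi_{k-1,j} - phi_{kk} phi_{k-1,k-j},  j = 1..k-1.
Step k = 1:
  phi_11 = rho(1) = 0.2627.
Step k = 2:
  phi_22 = [rho(2) - phi_11 rho(1)] / [1 - phi_11 rho(1)] = [-0.2474 - (0.2627)(0.2627)] / [1 - (0.2627)(0.2627)]
         = -0.31641129 / 0.93098871 = -0.339866.
  Update: phi_21 = phi_11 - phi_22 phi_11 = 0.2627 - (-0.339866)(0.2627) = 0.351983.
Step k = 3:
  phi_33 = [rho(3) - phi_21 rho(2) - phi_22 rho(1)] / [1 - phi_21 rho(1) - phi_22 rho(2)]
    numerator   = -0.099 - (0.351983)(-0.2474) - (-0.339866)(0.2627) = 0.0773633
    denominator = 1 - (0.351983)(0.2627) - (-0.339866)(-0.2474) = 0.82345131
  phi_33 = 0.0773633 / 0.82345131 = 0.094.
Therefore phi_{33} = 0.0940.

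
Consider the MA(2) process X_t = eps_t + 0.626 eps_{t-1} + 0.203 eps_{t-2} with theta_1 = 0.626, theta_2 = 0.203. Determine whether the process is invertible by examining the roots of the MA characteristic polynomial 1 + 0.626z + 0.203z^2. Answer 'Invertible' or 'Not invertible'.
\text{Invertible}

The MA(q) characteristic polynomial is P(z) = 1 + 0.626z + 0.203z^2.
Invertibility requires all roots to lie outside the unit circle, i.e. |z| > 1 for every root.
Set 1 + (0.626) z + (0.203) z^2 = 0, i.e. a z^2 + b z + c = 0 with a = 0.203, b = 0.626, c = 1.
Discriminant D = b^2 - 4ac = (0.626)^2 - 4*(0.203)*1 = 0.391876 - (0.812) = -0.420124.
D < 0, so the roots are the complex-conjugate pair z = (-b +/- i sqrt(-D)) / (2a) = -1.5419 +/- 1.5965i.
For a conjugate pair |z|^2 = z * conj(z) = (product of roots) = c/a = 1/(0.203) = 4.926108, so |z| = sqrt(4.926108) = 2.2195 for both roots.
Moduli of all roots: 2.2195, 2.2195.
All moduli strictly greater than 1? Yes.
Verdict: Invertible.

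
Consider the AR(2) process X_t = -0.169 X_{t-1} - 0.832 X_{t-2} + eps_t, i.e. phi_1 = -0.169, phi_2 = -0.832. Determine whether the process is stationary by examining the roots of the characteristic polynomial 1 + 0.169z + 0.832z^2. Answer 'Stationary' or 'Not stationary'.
\text{Stationary}

The AR(p) characteristic polynomial is P(z) = 1 + 0.169z + 0.832z^2.
Stationarity requires all roots to lie outside the unit circle, i.e. |z| > 1 for every root.
Set 1 + (0.169) z + (0.832) z^2 = 0, i.e. a z^2 + b z + c = 0 with a = 0.832, b = 0.169, c = 1.
Discriminant D = b^2 - 4ac = (0.169)^2 - 4*(0.832)*1 = 0.028561 - (3.328) = -3.299439.
D < 0, so the roots are the complex-conjugate pair z = (-b +/- i sqrt(-D)) / (2a) = -0.1016 +/- 1.0916i.
For a conjugate pair |z|^2 = z * conj(z) = (product of roots) = c/a = 1/(0.832) = 1.201923, so |z| = sqrt(1.201923) = 1.0963 for both roots.
Moduli of all roots: 1.0963, 1.0963.
All moduli strictly greater than 1? Yes.
Verdict: Stationary.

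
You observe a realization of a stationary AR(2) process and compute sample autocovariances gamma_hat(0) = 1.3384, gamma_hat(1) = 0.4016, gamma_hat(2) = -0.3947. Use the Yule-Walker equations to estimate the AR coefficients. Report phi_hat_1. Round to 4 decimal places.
\hat\phi_{1} = 0.4270

The Yule-Walker equations for an AR(p) process read, in matrix form,
  Gamma_p phi = r_p,   with   (Gamma_p)_{ij} = gamma(|i - j|),
                       (r_p)_i = gamma(i),   i,j = 1..p.
Substitute the sample gammas (Toeplitz matrix and right-hand side of size 2):
  Gamma_p = [[1.3384, 0.4016], [0.4016, 1.3384]]
  r_p     = [0.4016, -0.3947]
Written out:
  1.3384 phi_1 + 0.4016 phi_2 = 0.4016
  0.4016 phi_1 + 1.3384 phi_2 = -0.3947
Solve by Cramer's rule:
  det = gamma(0)^2 - gamma(1)^2 = (1.3384)^2 - (0.4016)^2 = 1.79131456 - 0.16128256 = 1.630032
  phi_hat_1 = [gamma(1) gamma(0) - gamma(1) gamma(2)] / det = [(0.4016)(1.3384) - (0.4016)(-0.3947)] / 1.630032 = 0.69601296 / 1.630032 = 0.427
  phi_hat_2 = [gamma(0) gamma(2) - gamma(1)^2] / det = [(1.3384)(-0.3947) - (0.4016)^2] / 1.630032 = -0.68954904 / 1.630032 = -0.423
So phi_hat = [0.4270, -0.4230].
Therefore phi_hat_1 = 0.4270.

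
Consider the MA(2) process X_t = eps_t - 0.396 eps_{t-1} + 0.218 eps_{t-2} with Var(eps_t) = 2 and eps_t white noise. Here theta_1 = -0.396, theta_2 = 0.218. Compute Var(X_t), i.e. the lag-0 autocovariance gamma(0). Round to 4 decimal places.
\gamma(0) = 2.4087

For an MA(q) process X_t = eps_t + sum_i theta_i eps_{t-i} with
Var(eps_t) = sigma^2, the variance is
  gamma(0) = sigma^2 * (1 + sum_i theta_i^2).
  sum_i theta_i^2 = (-0.396)^2 + (0.218)^2 = 0.156816 + 0.047524 = 0.20434.
  gamma(0) = 2 * (1 + 0.20434) = 2 * 1.20434 = 2.40868, which rounds to 2.4087.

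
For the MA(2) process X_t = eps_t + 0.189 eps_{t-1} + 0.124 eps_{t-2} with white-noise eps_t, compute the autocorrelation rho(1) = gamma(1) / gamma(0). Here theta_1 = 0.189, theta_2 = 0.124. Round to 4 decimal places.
\rho(1) = 0.2021

For an MA(q) process with theta_0 = 1, the autocovariance is
  gamma(k) = sigma^2 * sum_{i=0..q-k} theta_i * theta_{i+k},
and rho(k) = gamma(k) / gamma(0). Sigma^2 cancels.
  numerator   = (1)*(0.189) + (0.189)*(0.124) = 0.212436.
  denominator = (1)^2 + (0.189)^2 + (0.124)^2 = 1.051097.
  rho(1) = 0.212436 / 1.051097 = 0.2021.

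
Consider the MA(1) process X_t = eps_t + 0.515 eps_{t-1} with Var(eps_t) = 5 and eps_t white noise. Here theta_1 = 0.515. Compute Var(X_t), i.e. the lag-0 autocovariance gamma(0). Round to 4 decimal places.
\gamma(0) = 6.3261

For an MA(q) process X_t = eps_t + sum_i theta_i eps_{t-i} with
Var(eps_t) = sigma^2, the variance is
  gamma(0) = sigma^2 * (1 + sum_i theta_i^2).
  sum_i theta_i^2 = (0.515)^2 = 0.265225.
  gamma(0) = 5 * (1 + 0.265225) = 5 * 1.265225 = 6.326125, which rounds to 6.3261.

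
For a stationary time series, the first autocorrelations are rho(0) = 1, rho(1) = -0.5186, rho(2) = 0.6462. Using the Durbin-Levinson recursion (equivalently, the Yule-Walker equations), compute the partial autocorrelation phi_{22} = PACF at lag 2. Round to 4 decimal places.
\phi_{22} = 0.5160

The PACF at lag k is phi_{kk}, the last component of the solution
to the Yule-Walker system G_k phi = r_k where
  (G_k)_{ij} = rho(|i - j|), (r_k)_i = rho(i), i,j = 1..k.
Equivalently, Durbin-Levinson gives phi_{kk} iteratively:
  phi_{11} = rho(1)
  phi_{kk} = [rho(k) - sum_{j=1..k-1} phi_{k-1,j} rho(k-j)]
            / [1 - sum_{j=1..k-1} phi_{k-1,j} rho(j)],
  phi_{k,j} = phi_{k-1,j} - phi_{kk} phi_{k-1,k-j},  j = 1..k-1.
Step k = 1:
  phi_11 = rho(1) = -0.5186.
Step k = 2:
  phi_22 = [rho(2) - phi_11 rho(1)] / [1 - phi_11 rho(1)] = [0.6462 - (-0.5186)(-0.5186)] / [1 - (-0.5186)(-0.5186)]
         = 0.37725404 / 0.73105404 = 0.516.
Therefore phi_{22} = 0.5160.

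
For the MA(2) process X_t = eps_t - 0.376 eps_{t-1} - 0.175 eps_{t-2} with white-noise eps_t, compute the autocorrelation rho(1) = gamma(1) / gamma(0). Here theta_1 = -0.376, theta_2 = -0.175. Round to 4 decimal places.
\rho(1) = -0.2647

For an MA(q) process with theta_0 = 1, the autocovariance is
  gamma(k) = sigma^2 * sum_{i=0..q-k} theta_i * theta_{i+k},
and rho(k) = gamma(k) / gamma(0). Sigma^2 cancels.
  numerator   = (1)*(-0.376) + (-0.376)*(-0.175) = -0.3102.
  denominator = (1)^2 + (-0.376)^2 + (-0.175)^2 = 1.172001.
  rho(1) = -0.3102 / 1.172001 = -0.2647.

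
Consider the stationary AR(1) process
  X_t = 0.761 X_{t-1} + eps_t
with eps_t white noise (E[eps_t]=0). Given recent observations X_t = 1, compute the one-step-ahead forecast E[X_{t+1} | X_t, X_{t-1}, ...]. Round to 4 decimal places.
E[X_{t+1} \mid \mathcal F_t] = 0.7610

For an AR(p) model X_t = c + sum_i phi_i X_{t-i} + eps_t, the
one-step-ahead conditional mean is
  E[X_{t+1} | X_t, ...] = c + sum_i phi_i X_{t+1-i}.
Substitute known values:
  E[X_{t+1} | ...] = (0.761) * (1)
                   = 0.7610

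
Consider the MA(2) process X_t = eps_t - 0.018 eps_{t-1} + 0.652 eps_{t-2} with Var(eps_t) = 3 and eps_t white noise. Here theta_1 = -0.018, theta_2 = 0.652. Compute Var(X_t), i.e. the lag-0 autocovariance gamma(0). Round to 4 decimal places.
\gamma(0) = 4.2763

For an MA(q) process X_t = eps_t + sum_i theta_i eps_{t-i} with
Var(eps_t) = sigma^2, the variance is
  gamma(0) = sigma^2 * (1 + sum_i theta_i^2).
  sum_i theta_i^2 = (-0.018)^2 + (0.652)^2 = 0.000324 + 0.425104 = 0.425428.
  gamma(0) = 3 * (1 + 0.425428) = 3 * 1.425428 = 4.276284, which rounds to 4.2763.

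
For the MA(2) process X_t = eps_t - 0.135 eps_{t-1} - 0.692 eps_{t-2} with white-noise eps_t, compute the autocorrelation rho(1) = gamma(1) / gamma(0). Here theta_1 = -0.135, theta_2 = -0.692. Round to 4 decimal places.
\rho(1) = -0.0278

For an MA(q) process with theta_0 = 1, the autocovariance is
  gamma(k) = sigma^2 * sum_{i=0..q-k} theta_i * theta_{i+k},
and rho(k) = gamma(k) / gamma(0). Sigma^2 cancels.
  numerator   = (1)*(-0.135) + (-0.135)*(-0.692) = -0.04158.
  denominator = (1)^2 + (-0.135)^2 + (-0.692)^2 = 1.497089.
  rho(1) = -0.04158 / 1.497089 = -0.0278.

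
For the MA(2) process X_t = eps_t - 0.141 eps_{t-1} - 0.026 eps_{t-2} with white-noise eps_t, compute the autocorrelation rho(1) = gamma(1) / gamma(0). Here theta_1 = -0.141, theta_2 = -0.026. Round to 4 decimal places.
\rho(1) = -0.1346

For an MA(q) process with theta_0 = 1, the autocovariance is
  gamma(k) = sigma^2 * sum_{i=0..q-k} theta_i * theta_{i+k},
and rho(k) = gamma(k) / gamma(0). Sigma^2 cancels.
  numerator   = (1)*(-0.141) + (-0.141)*(-0.026) = -0.137334.
  denominator = (1)^2 + (-0.141)^2 + (-0.026)^2 = 1.020557.
  rho(1) = -0.137334 / 1.020557 = -0.1346.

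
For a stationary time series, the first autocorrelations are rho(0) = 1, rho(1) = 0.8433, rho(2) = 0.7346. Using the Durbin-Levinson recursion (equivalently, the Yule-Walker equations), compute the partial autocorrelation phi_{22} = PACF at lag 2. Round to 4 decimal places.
\phi_{22} = 0.0812

The PACF at lag k is phi_{kk}, the last component of the solution
to the Yule-Walker system G_k phi = r_k where
  (G_k)_{ij} = rho(|i - j|), (r_k)_i = rho(i), i,j = 1..k.
Equivalently, Durbin-Levinson gives phi_{kk} iteratively:
  phi_{11} = rho(1)
  phi_{kk} = [rho(k) - sum_{j=1..k-1} phi_{k-1,j} rho(k-j)]
            / [1 - sum_{j=1..k-1} phi_{k-1,j} rho(j)],
  phi_{k,j} = phi_{k-1,j} - phi_{kk} phi_{k-1,k-j},  j = 1..k-1.
Step k = 1:
  phi_11 = rho(1) = 0.8433.
Step k = 2:
  phi_22 = [rho(2) - phi_11 rho(1)] / [1 - phi_11 rho(1)] = [0.7346 - (0.8433)(0.8433)] / [1 - (0.8433)(0.8433)]
         = 0.02344511 / 0.28884511 = 0.0812.
Therefore phi_{22} = 0.0812.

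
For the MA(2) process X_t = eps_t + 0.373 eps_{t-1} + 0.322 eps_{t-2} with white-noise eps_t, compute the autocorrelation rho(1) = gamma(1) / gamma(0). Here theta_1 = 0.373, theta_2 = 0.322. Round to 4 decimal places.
\rho(1) = 0.3968

For an MA(q) process with theta_0 = 1, the autocovariance is
  gamma(k) = sigma^2 * sum_{i=0..q-k} theta_i * theta_{i+k},
and rho(k) = gamma(k) / gamma(0). Sigma^2 cancels.
  numerator   = (1)*(0.373) + (0.373)*(0.322) = 0.493106.
  denominator = (1)^2 + (0.373)^2 + (0.322)^2 = 1.242813.
  rho(1) = 0.493106 / 1.242813 = 0.3968.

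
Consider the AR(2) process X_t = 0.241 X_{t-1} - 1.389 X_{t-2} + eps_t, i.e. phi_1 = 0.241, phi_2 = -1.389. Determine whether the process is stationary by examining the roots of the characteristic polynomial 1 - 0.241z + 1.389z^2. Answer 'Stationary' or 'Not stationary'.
\text{Not stationary}

The AR(p) characteristic polynomial is P(z) = 1 - 0.241z + 1.389z^2.
Stationarity requires all roots to lie outside the unit circle, i.e. |z| > 1 for every root.
Set 1 + (-0.241) z + (1.389) z^2 = 0, i.e. a z^2 + b z + c = 0 with a = 1.389, b = -0.241, c = 1.
Discriminant D = b^2 - 4ac = (-0.241)^2 - 4*(1.389)*1 = 0.058081 - (5.556) = -5.497919.
D < 0, so the roots are the complex-conjugate pair z = (-b +/- i sqrt(-D)) / (2a) = 0.0868 +/- 0.844i.
For a conjugate pair |z|^2 = z * conj(z) = (product of roots) = c/a = 1/(1.389) = 0.719942, so |z| = sqrt(0.719942) = 0.8485 for both roots.
Moduli of all roots: 0.8485, 0.8485.
All moduli strictly greater than 1? No.
Verdict: Not stationary.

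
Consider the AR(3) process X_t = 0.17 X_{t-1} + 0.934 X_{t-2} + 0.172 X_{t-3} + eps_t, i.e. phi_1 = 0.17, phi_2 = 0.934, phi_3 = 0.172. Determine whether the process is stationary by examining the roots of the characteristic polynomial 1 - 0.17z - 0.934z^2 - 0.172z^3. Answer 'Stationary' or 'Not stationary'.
\text{Not stationary}

The AR(p) characteristic polynomial is P(z) = 1 - 0.17z - 0.934z^2 - 0.172z^3.
Stationarity requires all roots to lie outside the unit circle, i.e. |z| > 1 for every root.
Degree 3: look for a simple real root z0 first, then factor out (1 - z/z0) and solve the remaining quadratic.
Testing z0 = -5: P(-5) = 1 + (-0.17)(-5) + (-0.934)(-5)^2 + (-0.172)(-5)^3
  = 1 + (0.85) + (-23.35) + (21.5) = 0.  So z_0 = -5 is a root, |z_0| = 5.
Divide out the factor (1 + 0.2 z) = (1 - z/z0) (since 1/z0 = -0.2):
  P(z) = (1 + 0.2 z)(1 + (-0.37) z + (-0.86) z^2)
  [check: z-coef -0.37 - (-0.2) = -0.17; z^2-coef -0.86 - (-0.2)(-0.37) = -0.934; z^3-coef -(-0.2)(-0.86) = -0.172.]
Remaining roots from the quadratic factor 1 + (-0.37) z + (-0.86) z^2:
  Set 1 + (-0.37) z + (-0.86) z^2 = 0, i.e. a z^2 + b z + c = 0 with a = -0.86, b = -0.37, c = 1.
  Discriminant D = b^2 - 4ac = (-0.37)^2 - 4*(-0.86)*1 = 0.1369 - (-3.44) = 3.5769.
  D >= 0, so the roots are real: z = (-b +/- sqrt(D)) / (2a) = (0.37 +/- 1.891269) / (-1.72).
    z_1 = (0.37 + 1.891269) / (-1.72) = -1.3147,   |z_1| = 1.3147.
    z_2 = (0.37 - 1.891269) / (-1.72) = 0.8845,   |z_2| = 0.8845.
Moduli of all roots: 5.0000, 1.3147, 0.8845.
All moduli strictly greater than 1? No.
Verdict: Not stationary.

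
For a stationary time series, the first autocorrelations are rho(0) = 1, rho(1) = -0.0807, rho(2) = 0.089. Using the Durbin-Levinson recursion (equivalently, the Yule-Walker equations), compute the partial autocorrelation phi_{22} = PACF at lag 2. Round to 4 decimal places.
\phi_{22} = 0.0830

The PACF at lag k is phi_{kk}, the last component of the solution
to the Yule-Walker system G_k phi = r_k where
  (G_k)_{ij} = rho(|i - j|), (r_k)_i = rho(i), i,j = 1..k.
Equivalently, Durbin-Levinson gives phi_{kk} iteratively:
  phi_{11} = rho(1)
  phi_{kk} = [rho(k) - sum_{j=1..k-1} phi_{k-1,j} rho(k-j)]
            / [1 - sum_{j=1..k-1} phi_{k-1,j} rho(j)],
  phi_{k,j} = phi_{k-1,j} - phi_{kk} phi_{k-1,k-j},  j = 1..k-1.
Step k = 1:
  phi_11 = rho(1) = -0.0807.
Step k = 2:
  phi_22 = [rho(2) - phi_11 rho(1)] / [1 - phi_11 rho(1)] = [0.089 - (-0.0807)(-0.0807)] / [1 - (-0.0807)(-0.0807)]
         = 0.08248751 / 0.99348751 = 0.083.
Therefore phi_{22} = 0.0830.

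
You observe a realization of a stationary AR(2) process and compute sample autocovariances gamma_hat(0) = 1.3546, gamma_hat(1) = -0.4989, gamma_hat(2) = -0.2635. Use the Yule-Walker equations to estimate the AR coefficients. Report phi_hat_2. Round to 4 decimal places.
\hat\phi_{2} = -0.3820

The Yule-Walker equations for an AR(p) process read, in matrix form,
  Gamma_p phi = r_p,   with   (Gamma_p)_{ij} = gamma(|i - j|),
                       (r_p)_i = gamma(i),   i,j = 1..p.
Substitute the sample gammas (Toeplitz matrix and right-hand side of size 2):
  Gamma_p = [[1.3546, -0.4989], [-0.4989, 1.3546]]
  r_p     = [-0.4989, -0.2635]
Written out:
  1.3546 phi_1 - 0.4989 phi_2 = -0.4989
  -0.4989 phi_1 + 1.3546 phi_2 = -0.2635
Solve by Cramer's rule:
  det = gamma(0)^2 - gamma(1)^2 = (1.3546)^2 - (-0.4989)^2 = 1.83494116 - 0.24890121 = 1.58603995
  phi_hat_1 = [gamma(1) gamma(0) - gamma(1) gamma(2)] / det = [(-0.4989)(1.3546) - (-0.4989)(-0.2635)] / 1.58603995 = -0.80727009 / 1.58603995 = -0.509
  phi_hat_2 = [gamma(0) gamma(2) - gamma(1)^2] / det = [(1.3546)(-0.2635) - (-0.4989)^2] / 1.58603995 = -0.60583831 / 1.58603995 = -0.382
So phi_hat = [-0.5090, -0.3820].
Therefore phi_hat_2 = -0.3820.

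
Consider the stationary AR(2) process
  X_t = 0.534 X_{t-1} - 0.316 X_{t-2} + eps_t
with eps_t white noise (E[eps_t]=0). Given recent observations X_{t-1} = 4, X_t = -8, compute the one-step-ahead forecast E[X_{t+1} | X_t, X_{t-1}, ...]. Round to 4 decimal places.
E[X_{t+1} \mid \mathcal F_t] = -5.5360

For an AR(p) model X_t = c + sum_i phi_i X_{t-i} + eps_t, the
one-step-ahead conditional mean is
  E[X_{t+1} | X_t, ...] = c + sum_i phi_i X_{t+1-i}.
Substitute known values:
  E[X_{t+1} | ...] = (0.534) * (-8) + (-0.316) * (4)
                   = -5.5360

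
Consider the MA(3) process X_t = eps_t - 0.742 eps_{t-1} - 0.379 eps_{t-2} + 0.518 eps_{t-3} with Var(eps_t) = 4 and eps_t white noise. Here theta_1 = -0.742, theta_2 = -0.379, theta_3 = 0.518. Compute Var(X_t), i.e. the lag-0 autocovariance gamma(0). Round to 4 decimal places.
\gamma(0) = 7.8501

For an MA(q) process X_t = eps_t + sum_i theta_i eps_{t-i} with
Var(eps_t) = sigma^2, the variance is
  gamma(0) = sigma^2 * (1 + sum_i theta_i^2).
  sum_i theta_i^2 = (-0.742)^2 + (-0.379)^2 + (0.518)^2 = 0.550564 + 0.143641 + 0.268324 = 0.962529.
  gamma(0) = 4 * (1 + 0.962529) = 4 * 1.962529 = 7.850116, which rounds to 7.8501.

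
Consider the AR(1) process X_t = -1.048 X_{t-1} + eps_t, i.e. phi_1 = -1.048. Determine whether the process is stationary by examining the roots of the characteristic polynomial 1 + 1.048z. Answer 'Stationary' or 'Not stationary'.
\text{Not stationary}

The AR(p) characteristic polynomial is P(z) = 1 + 1.048z.
Stationarity requires all roots to lie outside the unit circle, i.e. |z| > 1 for every root.
This is linear in z: 1 + (1.048) z = 0  =>  z = -1/(1.048) = -0.954198,  |z| = 0.954198.
Moduli of all roots: 0.9542.
All moduli strictly greater than 1? No.
Verdict: Not stationary.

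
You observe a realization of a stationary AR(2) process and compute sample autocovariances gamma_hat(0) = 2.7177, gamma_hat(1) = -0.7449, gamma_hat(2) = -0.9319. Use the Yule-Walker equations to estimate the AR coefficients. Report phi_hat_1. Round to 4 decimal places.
\hat\phi_{1} = -0.3980

The Yule-Walker equations for an AR(p) process read, in matrix form,
  Gamma_p phi = r_p,   with   (Gamma_p)_{ij} = gamma(|i - j|),
                       (r_p)_i = gamma(i),   i,j = 1..p.
Substitute the sample gammas (Toeplitz matrix and right-hand side of size 2):
  Gamma_p = [[2.7177, -0.7449], [-0.7449, 2.7177]]
  r_p     = [-0.7449, -0.9319]
Written out:
  2.7177 phi_1 - 0.7449 phi_2 = -0.7449
  -0.7449 phi_1 + 2.7177 phi_2 = -0.9319
Solve by Cramer's rule:
  det = gamma(0)^2 - gamma(1)^2 = (2.7177)^2 - (-0.7449)^2 = 7.38589329 - 0.55487601 = 6.83101728
  phi_hat_1 = [gamma(1) gamma(0) - gamma(1) gamma(2)] / det = [(-0.7449)(2.7177) - (-0.7449)(-0.9319)] / 6.83101728 = -2.71858704 / 6.83101728 = -0.398
  phi_hat_2 = [gamma(0) gamma(2) - gamma(1)^2] / det = [(2.7177)(-0.9319) - (-0.7449)^2] / 6.83101728 = -3.08750064 / 6.83101728 = -0.452
So phi_hat = [-0.3980, -0.4520].
Therefore phi_hat_1 = -0.3980.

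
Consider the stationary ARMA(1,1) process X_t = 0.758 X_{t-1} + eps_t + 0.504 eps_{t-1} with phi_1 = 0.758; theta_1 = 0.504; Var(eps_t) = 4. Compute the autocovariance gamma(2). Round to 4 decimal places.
\gamma(2) = 12.4300

Multiply the model equation by X_{t-k} and take expectations. With theta_0 = psi_0 = 1 and psi_j the MA(infinity) weights, this gives
  gamma(k) - sum_i phi_i gamma(k-i) = c_k,
  c_k = sigma^2 * sum_{j=k..q} theta_j psi_{j-k}   (c_k = 0 for k > q),
using gamma(-m) = gamma(m).
psi-weights needed (psi_j = theta_j + sum_i phi_i psi_{j-i}):
  psi_1 = theta_1 + phi_1 = 0.504 + (0.758) = 1.262
Right-hand sides:
  c_0 = sigma^2 (1 + theta_1 psi_1) = 4 * (1 + (0.504)(1.262)) = 4 * 1.636048 = 6.544192
  c_1 = sigma^2 theta_1 = 4 * (0.504) = 2.016
  c_2 = 0
Equations for k = 0 and k = 1 (AR order 1):
  gamma(0) = phi_1 gamma(1) + c_0
  gamma(1) = phi_1 gamma(0) + c_1
Substituting the second into the first: gamma(0) (1 - phi_1^2) = c_0 + phi_1 c_1, so
  gamma(0) = (c_0 + phi_1 c_1) / (1 - phi_1^2) = (6.544192 + (0.758)(2.016)) / (1 - (0.758)^2) = 8.07232 / 0.425436 = 18.974229.
  gamma(1) = phi_1 gamma(0) + c_1 = (0.758)(18.974229) + (2.016) = 16.398465.
For k = 2 (> q): gamma(2) = phi_1 gamma(1) = (0.758)(16.398465) = 12.430037.
Therefore gamma(2) = 12.4300 (to 4 decimal places).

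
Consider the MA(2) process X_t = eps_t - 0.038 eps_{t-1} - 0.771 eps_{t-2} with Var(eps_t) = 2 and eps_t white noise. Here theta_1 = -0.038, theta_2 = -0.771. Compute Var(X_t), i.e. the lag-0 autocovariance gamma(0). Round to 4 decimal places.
\gamma(0) = 3.1918

For an MA(q) process X_t = eps_t + sum_i theta_i eps_{t-i} with
Var(eps_t) = sigma^2, the variance is
  gamma(0) = sigma^2 * (1 + sum_i theta_i^2).
  sum_i theta_i^2 = (-0.038)^2 + (-0.771)^2 = 0.001444 + 0.594441 = 0.595885.
  gamma(0) = 2 * (1 + 0.595885) = 2 * 1.595885 = 3.19177, which rounds to 3.1918.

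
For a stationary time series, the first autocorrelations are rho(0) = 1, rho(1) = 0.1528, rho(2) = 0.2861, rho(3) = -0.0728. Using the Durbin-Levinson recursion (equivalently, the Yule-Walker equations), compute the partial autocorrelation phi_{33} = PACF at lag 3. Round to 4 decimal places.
\phi_{33} = -0.1610

The PACF at lag k is phi_{kk}, the last component of the solution
to the Yule-Walker system G_k phi = r_k where
  (G_k)_{ij} = rho(|i - j|), (r_k)_i = rho(i), i,j = 1..k.
Equivalently, Durbin-Levinson gives phi_{kk} iteratively:
  phi_{11} = rho(1)
  phi_{kk} = [rho(k) - sum_{j=1..k-1} phi_{k-1,j} rho(k-j)]
            / [1 - sum_{j=1..k-1} phi_{k-1,j} rho(j)],
  phi_{k,j} = phi_{k-1,j} - phi_{kk} phi_{k-1,k-j},  j = 1..k-1.
Step k = 1:
  phi_11 = rho(1) = 0.1528.
Step k = 2:
  phi_22 = [rho(2) - phi_11 rho(1)] / [1 - phi_11 rho(1)] = [0.2861 - (0.1528)(0.1528)] / [1 - (0.1528)(0.1528)]
         = 0.26275216 / 0.97665216 = 0.269034.
  Update: phi_21 = phi_11 - phi_22 phi_11 = 0.1528 - (0.269034)(0.1528) = 0.111692.
Step k = 3:
  phi_33 = [rho(3) - phi_21 rho(2) - phi_22 rho(1)] / [1 - phi_21 rho(1) - phi_22 rho(2)]
    numerator   = -0.0728 - (0.111692)(0.2861) - (0.269034)(0.1528) = -0.14586331
    denominator = 1 - (0.111692)(0.1528) - (0.269034)(0.2861) = 0.90596302
  phi_33 = -0.14586331 / 0.90596302 = -0.161.
Therefore phi_{33} = -0.1610.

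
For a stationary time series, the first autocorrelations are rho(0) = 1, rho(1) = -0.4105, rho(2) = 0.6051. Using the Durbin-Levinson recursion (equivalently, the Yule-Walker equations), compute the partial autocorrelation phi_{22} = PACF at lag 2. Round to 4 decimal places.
\phi_{22} = 0.5251

The PACF at lag k is phi_{kk}, the last component of the solution
to the Yule-Walker system G_k phi = r_k where
  (G_k)_{ij} = rho(|i - j|), (r_k)_i = rho(i), i,j = 1..k.
Equivalently, Durbin-Levinson gives phi_{kk} iteratively:
  phi_{11} = rho(1)
  phi_{kk} = [rho(k) - sum_{j=1..k-1} phi_{k-1,j} rho(k-j)]
            / [1 - sum_{j=1..k-1} phi_{k-1,j} rho(j)],
  phi_{k,j} = phi_{k-1,j} - phi_{kk} phi_{k-1,k-j},  j = 1..k-1.
Step k = 1:
  phi_11 = rho(1) = -0.4105.
Step k = 2:
  phi_22 = [rho(2) - phi_11 rho(1)] / [1 - phi_11 rho(1)] = [0.6051 - (-0.4105)(-0.4105)] / [1 - (-0.4105)(-0.4105)]
         = 0.43658975 / 0.83148975 = 0.5251.
Therefore phi_{22} = 0.5251.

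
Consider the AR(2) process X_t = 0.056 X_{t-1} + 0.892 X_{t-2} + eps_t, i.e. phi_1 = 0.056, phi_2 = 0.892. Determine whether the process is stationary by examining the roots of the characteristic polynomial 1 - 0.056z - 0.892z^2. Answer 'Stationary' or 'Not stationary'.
\text{Stationary}

The AR(p) characteristic polynomial is P(z) = 1 - 0.056z - 0.892z^2.
Stationarity requires all roots to lie outside the unit circle, i.e. |z| > 1 for every root.
Set 1 + (-0.056) z + (-0.892) z^2 = 0, i.e. a z^2 + b z + c = 0 with a = -0.892, b = -0.056, c = 1.
Discriminant D = b^2 - 4ac = (-0.056)^2 - 4*(-0.892)*1 = 0.003136 - (-3.568) = 3.571136.
D >= 0, so the roots are real: z = (-b +/- sqrt(D)) / (2a) = (0.056 +/- 1.889745) / (-1.784).
  z_1 = (0.056 + 1.889745) / (-1.784) = -1.0907,   |z_1| = 1.0907.
  z_2 = (0.056 - 1.889745) / (-1.784) = 1.0279,   |z_2| = 1.0279.
Moduli of all roots: 1.0907, 1.0279.
All moduli strictly greater than 1? Yes.
Verdict: Stationary.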